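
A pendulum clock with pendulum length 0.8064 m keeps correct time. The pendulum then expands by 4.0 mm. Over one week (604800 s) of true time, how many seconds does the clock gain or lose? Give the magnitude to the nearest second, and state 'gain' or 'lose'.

lose 1494 s

T ∝ √L, so T'/T = √(0.81040/0.8064) = 1.00248.
In 604800 s of true time the clock registers 604800/1.00248 = 603305.6 s, so it loses 1494 s.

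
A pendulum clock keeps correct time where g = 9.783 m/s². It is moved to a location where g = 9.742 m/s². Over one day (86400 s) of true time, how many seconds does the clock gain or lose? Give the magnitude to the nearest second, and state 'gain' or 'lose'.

lose 181 s

The clock's period scales as T ∝ 1/√g, so T'/T = √(9.783/9.742) = 1.00210.
In 86400 s of true time the clock registers 86400/1.00210 = 86218.8 s, so it loses 181 s.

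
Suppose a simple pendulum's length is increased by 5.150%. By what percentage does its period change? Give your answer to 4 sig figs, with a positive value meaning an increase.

T ∝ √L, so T'/T = √(1.0515) = 1.0254.
Percentage change in T = (1.0254 − 1) × 100% = 2.543%.

2.543%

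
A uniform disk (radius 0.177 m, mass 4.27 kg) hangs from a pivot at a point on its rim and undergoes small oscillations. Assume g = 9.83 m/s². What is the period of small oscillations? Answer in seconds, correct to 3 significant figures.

I_cm = ½mr² = 0.06689 kg·m². The pivot is at distance d = 0.177 m from the centre of mass.
By the parallel-axis theorem, I = I_cm + md² = 0.06689 + 0.1338 = 0.2007 kg·m².
T = 2π√(I/(mgd)) = 2π√(0.2007/(4.27 × 9.83 × 0.177)) = 1.03 s.

1.03 s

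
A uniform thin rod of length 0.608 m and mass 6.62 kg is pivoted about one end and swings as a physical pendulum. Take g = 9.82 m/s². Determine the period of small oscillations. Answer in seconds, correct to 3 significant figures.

1.28 s

For a physical pendulum T = 2π√(I/(mgd)), with d = 0.3040 m from pivot to centre of mass.
I_cm = mL²/12 = 6.62 × 0.608²/12 = 0.2039 kg·m²; I = I_cm + md² = 0.2039 + 6.62 × 0.3040² = 0.8157 kg·m².
T = 2π√(0.8157/(6.62 × 9.82 × 0.3040)) = 1.28 s.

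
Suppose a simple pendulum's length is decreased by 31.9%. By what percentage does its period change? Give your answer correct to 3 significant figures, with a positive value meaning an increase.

-17.5%

T ∝ √L, so T'/T = √(0.6810) = 0.8252.
Percentage change in T = (0.8252 − 1) × 100% = -17.5%.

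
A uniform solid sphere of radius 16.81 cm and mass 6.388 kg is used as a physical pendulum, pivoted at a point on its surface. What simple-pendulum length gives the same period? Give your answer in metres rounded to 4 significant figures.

0.2353 m

The equivalent simple-pendulum length is L_eq = I/(md), where I is about the pivot and d = 0.16810 m.
I_cm = (2/5)mR² = 0.072204 kg·m², so I = I_cm + md² = 0.072204 + 0.18051 = 0.25271 kg·m².
L_eq = 0.25271/(6.388 × 0.16810) = 0.2353 m.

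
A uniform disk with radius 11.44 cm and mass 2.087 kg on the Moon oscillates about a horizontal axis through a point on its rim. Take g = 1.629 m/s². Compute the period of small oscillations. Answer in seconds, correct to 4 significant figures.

2.039 s

I_cm = ½mr² = 0.013657 kg·m². The pivot is at distance d = 0.1144 m from the centre of mass.
By the parallel-axis theorem, I = I_cm + md² = 0.013657 + 0.027313 = 0.040970 kg·m².
T = 2π√(I/(mgd)) = 2π√(0.040970/(2.087 × 1.629 × 0.1144)) = 2.039 s.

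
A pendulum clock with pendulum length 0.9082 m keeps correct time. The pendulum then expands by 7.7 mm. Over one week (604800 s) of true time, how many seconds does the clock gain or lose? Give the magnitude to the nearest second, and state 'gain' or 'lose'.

T ∝ √L, so T'/T = √(0.91590/0.9082) = 1.00423.
In 604800 s of true time the clock registers 604800/1.00423 = 602252.3 s, so it loses 2548 s.

lose 2548 s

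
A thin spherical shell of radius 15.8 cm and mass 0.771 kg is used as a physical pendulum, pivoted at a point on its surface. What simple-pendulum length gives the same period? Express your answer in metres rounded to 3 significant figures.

The equivalent simple-pendulum length is L_eq = I/(md), where I is about the pivot and d = 0.1580 m.
I_cm = (2/3)mR² = 0.01283 kg·m², so I = I_cm + md² = 0.01283 + 0.01925 = 0.03208 kg·m².
L_eq = 0.03208/(0.771 × 0.1580) = 0.263 m.

0.263 m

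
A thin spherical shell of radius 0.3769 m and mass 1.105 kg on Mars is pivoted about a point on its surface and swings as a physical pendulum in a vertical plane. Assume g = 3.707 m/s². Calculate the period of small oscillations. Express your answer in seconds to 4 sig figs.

2.586 s

I_cm = (2/3)mr² = 0.10465 kg·m². The pivot is at distance d = 0.3769 m from the centre of mass.
By the parallel-axis theorem, I = I_cm + md² = 0.10465 + 0.15697 = 0.26162 kg·m².
T = 2π√(I/(mgd)) = 2π√(0.26162/(1.105 × 3.707 × 0.3769)) = 2.586 s.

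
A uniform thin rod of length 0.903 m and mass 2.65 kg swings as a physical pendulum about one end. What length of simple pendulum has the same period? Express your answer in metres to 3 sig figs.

The equivalent simple-pendulum length is L_eq = I/(md), where I is about the pivot and d = 0.4515 m.
I_cm = (1/12)mL² = 0.1801 kg·m², so I = I_cm + md² = 0.1801 + 0.5402 = 0.7203 kg·m².
L_eq = 0.7203/(2.65 × 0.4515) = 0.602 m.

0.602 m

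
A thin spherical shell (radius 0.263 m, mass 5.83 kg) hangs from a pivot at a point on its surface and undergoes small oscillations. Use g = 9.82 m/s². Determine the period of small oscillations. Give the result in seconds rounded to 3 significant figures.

1.33 s

I_cm = (2/3)mr² = 0.2688 kg·m². The pivot is at distance d = 0.263 m from the centre of mass.
By the parallel-axis theorem, I = I_cm + md² = 0.2688 + 0.4033 = 0.6721 kg·m².
T = 2π√(I/(mgd)) = 2π√(0.6721/(5.83 × 9.82 × 0.263)) = 1.33 s.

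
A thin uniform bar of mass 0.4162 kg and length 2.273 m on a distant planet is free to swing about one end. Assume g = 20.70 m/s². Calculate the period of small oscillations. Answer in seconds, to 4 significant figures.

For a physical pendulum T = 2π√(I/(mgd)), with d = 1.1365 m from pivot to centre of mass.
I_cm = mL²/12 = 0.4162 × 2.273²/12 = 0.17919 kg·m²; I = I_cm + md² = 0.17919 + 0.4162 × 1.1365² = 0.71677 kg·m².
T = 2π√(0.71677/(0.4162 × 20.70 × 1.1365)) = 1.700 s.

1.700 s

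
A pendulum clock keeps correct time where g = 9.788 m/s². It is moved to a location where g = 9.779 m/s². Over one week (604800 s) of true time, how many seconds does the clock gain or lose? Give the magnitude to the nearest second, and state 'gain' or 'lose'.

lose 278 s

The clock's period scales as T ∝ 1/√g, so T'/T = √(9.788/9.779) = 1.00046.
In 604800 s of true time the clock registers 604800/1.00046 = 604521.9 s, so it loses 278 s.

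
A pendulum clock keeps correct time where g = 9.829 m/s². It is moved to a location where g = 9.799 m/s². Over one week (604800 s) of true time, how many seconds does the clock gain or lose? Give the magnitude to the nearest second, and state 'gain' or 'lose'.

The clock's period scales as T ∝ 1/√g, so T'/T = √(9.829/9.799) = 1.00153.
In 604800 s of true time the clock registers 604800/1.00153 = 603876.3 s, so it loses 924 s.

lose 924 s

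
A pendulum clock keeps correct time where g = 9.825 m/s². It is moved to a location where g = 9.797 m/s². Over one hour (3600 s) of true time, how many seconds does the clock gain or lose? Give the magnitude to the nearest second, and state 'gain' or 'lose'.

lose 5 s

The clock's period scales as T ∝ 1/√g, so T'/T = √(9.825/9.797) = 1.00143.
In 3600 s of true time the clock registers 3600/1.00143 = 3594.9 s, so it loses 5 s.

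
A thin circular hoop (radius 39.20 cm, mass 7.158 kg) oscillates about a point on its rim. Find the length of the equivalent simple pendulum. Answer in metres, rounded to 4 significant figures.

0.7840 m

The equivalent simple-pendulum length is L_eq = I/(md), where I is about the pivot and d = 0.39200 m.
I_cm = mR² = 1.0999 kg·m², so I = I_cm + md² = 1.0999 + 1.0999 = 2.1999 kg·m².
L_eq = 2.1999/(7.158 × 0.39200) = 0.7840 m.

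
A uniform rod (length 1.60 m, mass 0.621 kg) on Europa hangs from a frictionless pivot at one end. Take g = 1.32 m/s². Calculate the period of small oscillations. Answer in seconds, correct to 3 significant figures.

5.65 s

For a physical pendulum T = 2π√(I/(mgd)), with d = 0.8000 m from pivot to centre of mass.
I_cm = mL²/12 = 0.621 × 1.60²/12 = 0.1325 kg·m²; I = I_cm + md² = 0.1325 + 0.621 × 0.8000² = 0.5299 kg·m².
T = 2π√(0.5299/(0.621 × 1.32 × 0.8000)) = 5.65 s.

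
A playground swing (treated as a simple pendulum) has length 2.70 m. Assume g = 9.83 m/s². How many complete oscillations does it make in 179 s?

54

T = 2π√(L/g) = 2π√(2.70/9.83) = 3.293 s.
Number of complete oscillations = ⌊179/3.293⌋ = ⌊54.36⌋ = 54.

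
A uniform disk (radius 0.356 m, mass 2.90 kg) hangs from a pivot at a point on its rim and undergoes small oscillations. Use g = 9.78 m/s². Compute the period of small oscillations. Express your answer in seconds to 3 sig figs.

I_cm = ½mr² = 0.1838 kg·m². The pivot is at distance d = 0.356 m from the centre of mass.
By the parallel-axis theorem, I = I_cm + md² = 0.1838 + 0.3675 = 0.5513 kg·m².
T = 2π√(I/(mgd)) = 2π√(0.5513/(2.90 × 9.78 × 0.356)) = 1.47 s.

1.47 s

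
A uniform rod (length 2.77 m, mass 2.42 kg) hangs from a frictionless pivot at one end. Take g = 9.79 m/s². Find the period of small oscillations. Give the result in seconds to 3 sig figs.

For a physical pendulum T = 2π√(I/(mgd)), with d = 1.385 m from pivot to centre of mass.
I_cm = mL²/12 = 2.42 × 2.77²/12 = 1.547 kg·m²; I = I_cm + md² = 1.547 + 2.42 × 1.385² = 6.189 kg·m².
T = 2π√(6.189/(2.42 × 9.79 × 1.385)) = 2.73 s.

2.73 s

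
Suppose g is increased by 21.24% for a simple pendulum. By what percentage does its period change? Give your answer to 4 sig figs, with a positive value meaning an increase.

-9.181%

T ∝ 1/√g, so T'/T = 1/√(1.2124) = 0.90819.
Percentage change in T = (0.90819 − 1) × 100% = -9.181%.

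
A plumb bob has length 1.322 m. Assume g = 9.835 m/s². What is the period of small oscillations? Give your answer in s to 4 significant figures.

2.304 s

T = 2π√(L/g) = 2π√(1.322/9.835) = 2π × 0.36663 = 2.304 s.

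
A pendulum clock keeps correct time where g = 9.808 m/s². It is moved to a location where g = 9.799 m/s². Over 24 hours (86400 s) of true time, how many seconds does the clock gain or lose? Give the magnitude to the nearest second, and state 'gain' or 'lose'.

The clock's period scales as T ∝ 1/√g, so T'/T = √(9.808/9.799) = 1.00046.
In 86400 s of true time the clock registers 86400/1.00046 = 86360.3 s, so it loses 40 s.

lose 40 s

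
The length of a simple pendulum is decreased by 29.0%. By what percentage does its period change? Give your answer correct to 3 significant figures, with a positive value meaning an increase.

-15.7%

T ∝ √L, so T'/T = √(0.7100) = 0.8426.
Percentage change in T = (0.8426 − 1) × 100% = -15.7%.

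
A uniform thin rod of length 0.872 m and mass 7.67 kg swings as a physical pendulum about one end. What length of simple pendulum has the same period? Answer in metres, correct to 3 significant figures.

The equivalent simple-pendulum length is L_eq = I/(md), where I is about the pivot and d = 0.4360 m.
I_cm = (1/12)mL² = 0.4860 kg·m², so I = I_cm + md² = 0.4860 + 1.458 = 1.944 kg·m².
L_eq = 1.944/(7.67 × 0.4360) = 0.581 m.

0.581 m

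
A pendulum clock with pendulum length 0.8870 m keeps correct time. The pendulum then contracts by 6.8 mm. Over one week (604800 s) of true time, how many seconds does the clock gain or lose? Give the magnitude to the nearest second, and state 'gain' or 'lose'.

gain 2332 s

T ∝ √L, so T'/T = √(0.88020/0.8870) = 0.996159.
In 604800 s of true time the clock registers 604800/0.996159 = 607131.7 s, so it gains 2332 s.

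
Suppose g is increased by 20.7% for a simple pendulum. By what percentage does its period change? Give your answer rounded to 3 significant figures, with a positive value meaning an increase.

-8.98%

T ∝ 1/√g, so T'/T = 1/√(1.207) = 0.9102.
Percentage change in T = (0.9102 − 1) × 100% = -8.98%.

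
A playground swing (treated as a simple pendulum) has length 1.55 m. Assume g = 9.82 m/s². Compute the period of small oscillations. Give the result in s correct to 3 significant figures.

T = 2π√(L/g) = 2π√(1.55/9.82) = 2π × 0.3973 = 2.50 s.

2.50 s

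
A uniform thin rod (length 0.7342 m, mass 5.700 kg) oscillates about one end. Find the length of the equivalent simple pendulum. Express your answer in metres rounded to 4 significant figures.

0.4895 m

The equivalent simple-pendulum length is L_eq = I/(md), where I is about the pivot and d = 0.36710 m.
I_cm = (1/12)mL² = 0.25605 kg·m², so I = I_cm + md² = 0.25605 + 0.76815 = 1.0242 kg·m².
L_eq = 1.0242/(5.700 × 0.36710) = 0.4895 m.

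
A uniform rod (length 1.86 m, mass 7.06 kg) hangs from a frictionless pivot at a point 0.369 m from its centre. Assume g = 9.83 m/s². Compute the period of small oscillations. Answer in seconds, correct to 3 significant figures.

2.15 s

For a physical pendulum T = 2π√(I/(mgd)), with d = 0.3690 m from pivot to centre of mass.
I_cm = mL²/12 = 7.06 × 1.86²/12 = 2.035 kg·m²; I = I_cm + md² = 2.035 + 7.06 × 0.3690² = 2.997 kg·m².
T = 2π√(2.997/(7.06 × 9.83 × 0.3690)) = 2.15 s.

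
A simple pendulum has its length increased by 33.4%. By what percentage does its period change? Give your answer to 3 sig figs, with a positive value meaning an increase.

15.5%

T ∝ √L, so T'/T = √(1.334) = 1.155.
Percentage change in T = (1.155 − 1) × 100% = 15.5%.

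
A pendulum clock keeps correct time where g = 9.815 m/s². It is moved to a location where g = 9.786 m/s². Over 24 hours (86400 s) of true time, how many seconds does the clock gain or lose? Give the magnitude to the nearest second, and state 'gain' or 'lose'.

lose 128 s

The clock's period scales as T ∝ 1/√g, so T'/T = √(9.815/9.786) = 1.00148.
In 86400 s of true time the clock registers 86400/1.00148 = 86272.3 s, so it loses 128 s.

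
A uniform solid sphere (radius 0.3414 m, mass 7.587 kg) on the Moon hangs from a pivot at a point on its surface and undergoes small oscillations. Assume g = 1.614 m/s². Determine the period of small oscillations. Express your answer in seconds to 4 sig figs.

3.419 s

I_cm = (2/5)mr² = 0.35372 kg·m². The pivot is at distance d = 0.3414 m from the centre of mass.
By the parallel-axis theorem, I = I_cm + md² = 0.35372 + 0.88429 = 1.2380 kg·m².
T = 2π√(I/(mgd)) = 2π√(1.2380/(7.587 × 1.614 × 0.3414)) = 3.419 s.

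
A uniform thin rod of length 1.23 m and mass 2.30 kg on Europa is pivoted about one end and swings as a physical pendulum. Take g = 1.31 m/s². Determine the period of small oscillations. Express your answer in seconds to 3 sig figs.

For a physical pendulum T = 2π√(I/(mgd)), with d = 0.6150 m from pivot to centre of mass.
I_cm = mL²/12 = 2.30 × 1.23²/12 = 0.2900 kg·m²; I = I_cm + md² = 0.2900 + 2.30 × 0.6150² = 1.160 kg·m².
T = 2π√(1.160/(2.30 × 1.31 × 0.6150)) = 4.97 s.

4.97 s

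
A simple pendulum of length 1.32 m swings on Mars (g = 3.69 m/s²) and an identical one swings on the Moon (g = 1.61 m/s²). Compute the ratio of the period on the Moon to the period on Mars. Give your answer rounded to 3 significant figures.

T ∝ 1/√g, so T₂/T₁ = √(g₁/g₂) = √(3.69/1.61) = 1.51.

1.51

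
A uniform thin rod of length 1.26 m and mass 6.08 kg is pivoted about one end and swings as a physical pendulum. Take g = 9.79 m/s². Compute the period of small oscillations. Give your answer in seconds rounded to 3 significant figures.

1.84 s

For a physical pendulum T = 2π√(I/(mgd)), with d = 0.6300 m from pivot to centre of mass.
I_cm = mL²/12 = 6.08 × 1.26²/12 = 0.8044 kg·m²; I = I_cm + md² = 0.8044 + 6.08 × 0.6300² = 3.218 kg·m².
T = 2π√(3.218/(6.08 × 9.79 × 0.6300)) = 1.84 s.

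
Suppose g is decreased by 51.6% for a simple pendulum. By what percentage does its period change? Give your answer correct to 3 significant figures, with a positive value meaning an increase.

T ∝ 1/√g, so T'/T = 1/√(0.4840) = 1.437.
Percentage change in T = (1.437 − 1) × 100% = 43.7%.

43.7%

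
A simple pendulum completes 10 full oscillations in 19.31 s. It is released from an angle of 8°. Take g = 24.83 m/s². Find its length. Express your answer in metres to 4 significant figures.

T = 19.31/10 = 1.9310 s.
From T = 2π√(L/g), L = gT²/(4π²) = 24.83 × 1.9310²/(4π²) = 2.345 m.

2.345 m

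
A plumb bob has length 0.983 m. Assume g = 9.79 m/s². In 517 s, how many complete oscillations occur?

T = 2π√(L/g) = 2π√(0.983/9.79) = 1.991 s.
Number of complete oscillations = ⌊517/1.991⌋ = ⌊259.7⌋ = 259.

259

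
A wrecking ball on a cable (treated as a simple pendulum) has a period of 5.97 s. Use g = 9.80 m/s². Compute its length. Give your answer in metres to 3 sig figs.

8.85 m

From T = 2π√(L/g), L = gT²/(4π²) = 9.80 × 5.970²/(4π²) = 8.85 m.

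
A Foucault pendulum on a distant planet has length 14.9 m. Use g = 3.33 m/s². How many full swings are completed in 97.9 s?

7

T = 2π√(L/g) = 2π√(14.9/3.33) = 13.29 s.
Number of complete oscillations = ⌊97.9/13.29⌋ = ⌊7.366⌋ = 7.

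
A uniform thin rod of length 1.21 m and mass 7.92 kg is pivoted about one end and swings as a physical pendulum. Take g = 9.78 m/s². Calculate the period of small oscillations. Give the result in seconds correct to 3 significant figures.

1.80 s

For a physical pendulum T = 2π√(I/(mgd)), with d = 0.6050 m from pivot to centre of mass.
I_cm = mL²/12 = 7.92 × 1.21²/12 = 0.9663 kg·m²; I = I_cm + md² = 0.9663 + 7.92 × 0.6050² = 3.865 kg·m².
T = 2π√(3.865/(7.92 × 9.78 × 0.6050)) = 1.80 s.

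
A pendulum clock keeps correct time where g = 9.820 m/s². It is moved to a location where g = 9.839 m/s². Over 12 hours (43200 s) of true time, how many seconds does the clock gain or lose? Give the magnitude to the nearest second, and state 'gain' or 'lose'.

gain 42 s

The clock's period scales as T ∝ 1/√g, so T'/T = √(9.820/9.839) = 0.999034.
In 43200 s of true time the clock registers 43200/0.999034 = 43241.8 s, so it gains 42 s.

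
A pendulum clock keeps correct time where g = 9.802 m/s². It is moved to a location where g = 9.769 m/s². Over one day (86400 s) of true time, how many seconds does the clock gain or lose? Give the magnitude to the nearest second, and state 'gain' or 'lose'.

lose 146 s

The clock's period scales as T ∝ 1/√g, so T'/T = √(9.802/9.769) = 1.00169.
In 86400 s of true time the clock registers 86400/1.00169 = 86254.4 s, so it loses 146 s.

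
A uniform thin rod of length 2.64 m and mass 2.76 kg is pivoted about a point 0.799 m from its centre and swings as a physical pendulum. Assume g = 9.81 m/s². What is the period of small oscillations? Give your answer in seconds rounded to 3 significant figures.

For a physical pendulum T = 2π√(I/(mgd)), with d = 0.7990 m from pivot to centre of mass.
I_cm = mL²/12 = 2.76 × 2.64²/12 = 1.603 kg·m²; I = I_cm + md² = 1.603 + 2.76 × 0.7990² = 3.365 kg·m².
T = 2π√(3.365/(2.76 × 9.81 × 0.7990)) = 2.48 s.

2.48 s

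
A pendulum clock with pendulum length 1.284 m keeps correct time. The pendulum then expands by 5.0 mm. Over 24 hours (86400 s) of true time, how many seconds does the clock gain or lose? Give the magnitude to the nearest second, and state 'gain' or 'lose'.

lose 168 s

T ∝ √L, so T'/T = √(1.28900/1.284) = 1.00195.
In 86400 s of true time the clock registers 86400/1.00195 = 86232.3 s, so it loses 168 s.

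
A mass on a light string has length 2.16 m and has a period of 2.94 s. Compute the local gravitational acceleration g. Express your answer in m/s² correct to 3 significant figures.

9.87 m/s²

From T = 2π√(L/g), g = 4π²L/T² = 4π² × 2.16/2.940² = 9.87 m/s².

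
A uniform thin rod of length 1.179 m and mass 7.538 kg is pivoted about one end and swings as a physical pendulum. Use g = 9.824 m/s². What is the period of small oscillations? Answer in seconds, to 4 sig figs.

For a physical pendulum T = 2π√(I/(mgd)), with d = 0.58950 m from pivot to centre of mass.
I_cm = mL²/12 = 7.538 × 1.179²/12 = 0.87318 kg·m²; I = I_cm + md² = 0.87318 + 7.538 × 0.58950² = 3.4927 kg·m².
T = 2π√(3.4927/(7.538 × 9.824 × 0.58950)) = 1.777 s.

1.777 s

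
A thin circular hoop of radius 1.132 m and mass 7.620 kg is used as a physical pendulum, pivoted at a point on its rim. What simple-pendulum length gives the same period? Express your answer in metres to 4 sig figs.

The equivalent simple-pendulum length is L_eq = I/(md), where I is about the pivot and d = 1.1320 m.
I_cm = mR² = 9.7645 kg·m², so I = I_cm + md² = 9.7645 + 9.7645 = 19.529 kg·m².
L_eq = 19.529/(7.620 × 1.1320) = 2.264 m.

2.264 m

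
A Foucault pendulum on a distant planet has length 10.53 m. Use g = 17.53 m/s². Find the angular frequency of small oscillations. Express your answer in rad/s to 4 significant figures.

1.290 rad/s

ω = √(g/L) = √(17.53/10.53) = 1.290 rad/s.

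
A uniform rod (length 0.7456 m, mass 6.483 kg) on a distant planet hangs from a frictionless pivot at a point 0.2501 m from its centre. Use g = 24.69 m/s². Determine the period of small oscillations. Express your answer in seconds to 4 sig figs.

0.8343 s

For a physical pendulum T = 2π√(I/(mgd)), with d = 0.25010 m from pivot to centre of mass.
I_cm = mL²/12 = 6.483 × 0.7456²/12 = 0.30034 kg·m²; I = I_cm + md² = 0.30034 + 6.483 × 0.25010² = 0.70585 kg·m².
T = 2π√(0.70585/(6.483 × 24.69 × 0.25010)) = 0.8343 s.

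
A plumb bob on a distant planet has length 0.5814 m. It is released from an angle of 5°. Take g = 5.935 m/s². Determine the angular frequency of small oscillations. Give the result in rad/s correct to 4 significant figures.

3.195 rad/s

ω = √(g/L) = √(5.935/0.5814) = 3.195 rad/s.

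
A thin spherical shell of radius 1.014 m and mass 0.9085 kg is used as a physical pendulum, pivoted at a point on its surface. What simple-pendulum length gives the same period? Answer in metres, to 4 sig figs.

1.690 m

The equivalent simple-pendulum length is L_eq = I/(md), where I is about the pivot and d = 1.0140 m.
I_cm = (2/3)mR² = 0.62274 kg·m², so I = I_cm + md² = 0.62274 + 0.93412 = 1.5569 kg·m².
L_eq = 1.5569/(0.9085 × 1.0140) = 1.690 m.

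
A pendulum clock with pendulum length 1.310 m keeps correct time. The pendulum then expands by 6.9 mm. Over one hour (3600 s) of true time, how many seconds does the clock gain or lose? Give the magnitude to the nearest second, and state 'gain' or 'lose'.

lose 9 s

T ∝ √L, so T'/T = √(1.31690/1.310) = 1.00263.
In 3600 s of true time the clock registers 3600/1.00263 = 3590.6 s, so it loses 9 s.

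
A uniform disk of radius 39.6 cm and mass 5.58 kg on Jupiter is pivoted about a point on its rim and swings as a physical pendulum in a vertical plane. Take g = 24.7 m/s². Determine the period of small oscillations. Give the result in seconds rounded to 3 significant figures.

0.974 s

I_cm = ½mr² = 0.4375 kg·m². The pivot is at distance d = 0.396 m from the centre of mass.
By the parallel-axis theorem, I = I_cm + md² = 0.4375 + 0.8750 = 1.313 kg·m².
T = 2π√(I/(mgd)) = 2π√(1.313/(5.58 × 24.7 × 0.396)) = 0.974 s.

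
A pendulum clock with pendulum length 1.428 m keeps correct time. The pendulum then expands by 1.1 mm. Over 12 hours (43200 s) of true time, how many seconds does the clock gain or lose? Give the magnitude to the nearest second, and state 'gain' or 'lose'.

lose 17 s

T ∝ √L, so T'/T = √(1.42910/1.428) = 1.00039.
In 43200 s of true time the clock registers 43200/1.00039 = 43183.4 s, so it loses 17 s.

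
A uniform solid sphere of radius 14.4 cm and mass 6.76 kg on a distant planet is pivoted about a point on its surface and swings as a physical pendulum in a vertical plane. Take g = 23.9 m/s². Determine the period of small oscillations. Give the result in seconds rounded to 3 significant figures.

0.577 s

I_cm = (2/5)mr² = 0.05607 kg·m². The pivot is at distance d = 0.144 m from the centre of mass.
By the parallel-axis theorem, I = I_cm + md² = 0.05607 + 0.1402 = 0.1962 kg·m².
T = 2π√(I/(mgd)) = 2π√(0.1962/(6.76 × 23.9 × 0.144)) = 0.577 s.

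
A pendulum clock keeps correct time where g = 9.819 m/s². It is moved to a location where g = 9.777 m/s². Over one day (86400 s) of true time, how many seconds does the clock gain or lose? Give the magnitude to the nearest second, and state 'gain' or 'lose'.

lose 185 s

The clock's period scales as T ∝ 1/√g, so T'/T = √(9.819/9.777) = 1.00215.
In 86400 s of true time the clock registers 86400/1.00215 = 86215.0 s, so it loses 185 s.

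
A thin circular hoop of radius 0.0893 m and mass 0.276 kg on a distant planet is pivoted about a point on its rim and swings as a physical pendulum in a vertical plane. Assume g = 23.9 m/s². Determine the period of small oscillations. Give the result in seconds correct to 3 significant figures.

I_cm = mr² = 0.002201 kg·m². The pivot is at distance d = 0.0893 m from the centre of mass.
By the parallel-axis theorem, I = I_cm + md² = 0.002201 + 0.002201 = 0.004402 kg·m².
T = 2π√(I/(mgd)) = 2π√(0.004402/(0.276 × 23.9 × 0.0893)) = 0.543 s.

0.543 s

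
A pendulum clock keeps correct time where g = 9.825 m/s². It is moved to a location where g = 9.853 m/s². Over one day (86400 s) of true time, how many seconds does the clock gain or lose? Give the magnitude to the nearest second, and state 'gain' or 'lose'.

The clock's period scales as T ∝ 1/√g, so T'/T = √(9.825/9.853) = 0.998578.
In 86400 s of true time the clock registers 86400/0.998578 = 86523.0 s, so it gains 123 s.

gain 123 s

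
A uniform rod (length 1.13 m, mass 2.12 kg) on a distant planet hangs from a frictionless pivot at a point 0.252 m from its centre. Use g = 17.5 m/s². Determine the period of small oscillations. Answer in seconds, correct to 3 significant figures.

1.23 s

For a physical pendulum T = 2π√(I/(mgd)), with d = 0.2520 m from pivot to centre of mass.
I_cm = mL²/12 = 2.12 × 1.13²/12 = 0.2256 kg·m²; I = I_cm + md² = 0.2256 + 2.12 × 0.2520² = 0.3602 kg·m².
T = 2π√(0.3602/(2.12 × 17.5 × 0.2520)) = 1.23 s.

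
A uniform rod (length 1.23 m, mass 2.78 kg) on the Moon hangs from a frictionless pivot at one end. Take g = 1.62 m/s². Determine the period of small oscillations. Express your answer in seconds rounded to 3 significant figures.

For a physical pendulum T = 2π√(I/(mgd)), with d = 0.6150 m from pivot to centre of mass.
I_cm = mL²/12 = 2.78 × 1.23²/12 = 0.3505 kg·m²; I = I_cm + md² = 0.3505 + 2.78 × 0.6150² = 1.402 kg·m².
T = 2π√(1.402/(2.78 × 1.62 × 0.6150)) = 4.47 s.

4.47 s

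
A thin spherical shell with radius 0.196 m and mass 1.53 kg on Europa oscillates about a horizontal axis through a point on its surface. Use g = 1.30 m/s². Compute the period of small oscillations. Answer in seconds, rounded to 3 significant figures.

3.15 s

I_cm = (2/3)mr² = 0.03918 kg·m². The pivot is at distance d = 0.196 m from the centre of mass.
By the parallel-axis theorem, I = I_cm + md² = 0.03918 + 0.05878 = 0.09796 kg·m².
T = 2π√(I/(mgd)) = 2π√(0.09796/(1.53 × 1.30 × 0.196)) = 3.15 s.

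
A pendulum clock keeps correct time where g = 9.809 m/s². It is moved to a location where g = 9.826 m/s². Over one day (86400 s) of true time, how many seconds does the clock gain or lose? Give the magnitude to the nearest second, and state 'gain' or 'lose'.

gain 75 s

The clock's period scales as T ∝ 1/√g, so T'/T = √(9.809/9.826) = 0.999135.
In 86400 s of true time the clock registers 86400/0.999135 = 86474.8 s, so it gains 75 s.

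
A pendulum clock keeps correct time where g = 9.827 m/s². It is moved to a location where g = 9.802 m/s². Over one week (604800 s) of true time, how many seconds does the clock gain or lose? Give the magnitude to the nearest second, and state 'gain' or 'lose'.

The clock's period scales as T ∝ 1/√g, so T'/T = √(9.827/9.802) = 1.00127.
In 604800 s of true time the clock registers 604800/1.00127 = 604030.2 s, so it loses 770 s.

lose 770 s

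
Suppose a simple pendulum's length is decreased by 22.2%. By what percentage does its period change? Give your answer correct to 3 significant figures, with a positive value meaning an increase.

T ∝ √L, so T'/T = √(0.7780) = 0.8820.
Percentage change in T = (0.8820 − 1) × 100% = -11.8%.

-11.8%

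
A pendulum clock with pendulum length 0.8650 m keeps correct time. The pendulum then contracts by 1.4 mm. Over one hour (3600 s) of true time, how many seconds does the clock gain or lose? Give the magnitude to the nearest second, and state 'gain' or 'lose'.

T ∝ √L, so T'/T = √(0.86360/0.8650) = 0.999190.
In 3600 s of true time the clock registers 3600/0.999190 = 3602.9 s, so it gains 3 s.

gain 3 s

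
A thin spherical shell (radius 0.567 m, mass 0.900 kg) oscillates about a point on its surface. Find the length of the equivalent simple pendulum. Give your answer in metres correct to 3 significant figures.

The equivalent simple-pendulum length is L_eq = I/(md), where I is about the pivot and d = 0.5670 m.
I_cm = (2/3)mR² = 0.1929 kg·m², so I = I_cm + md² = 0.1929 + 0.2893 = 0.4822 kg·m².
L_eq = 0.4822/(0.900 × 0.5670) = 0.945 m.

0.945 m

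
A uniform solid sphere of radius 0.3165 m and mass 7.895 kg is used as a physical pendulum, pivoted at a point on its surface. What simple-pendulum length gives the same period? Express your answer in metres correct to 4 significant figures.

0.4431 m

The equivalent simple-pendulum length is L_eq = I/(md), where I is about the pivot and d = 0.31650 m.
I_cm = (2/5)mR² = 0.31634 kg·m², so I = I_cm + md² = 0.31634 + 0.79086 = 1.1072 kg·m².
L_eq = 1.1072/(7.895 × 0.31650) = 0.4431 m.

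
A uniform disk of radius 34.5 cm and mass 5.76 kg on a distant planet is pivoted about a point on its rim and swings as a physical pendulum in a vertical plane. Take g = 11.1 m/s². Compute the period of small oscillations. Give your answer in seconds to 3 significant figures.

I_cm = ½mr² = 0.3428 kg·m². The pivot is at distance d = 0.345 m from the centre of mass.
By the parallel-axis theorem, I = I_cm + md² = 0.3428 + 0.6856 = 1.028 kg·m².
T = 2π√(I/(mgd)) = 2π√(1.028/(5.76 × 11.1 × 0.345)) = 1.36 s.

1.36 s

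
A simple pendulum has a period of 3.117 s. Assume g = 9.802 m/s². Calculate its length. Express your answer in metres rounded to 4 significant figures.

From T = 2π√(L/g), L = gT²/(4π²) = 9.802 × 3.1170²/(4π²) = 2.412 m.

2.412 m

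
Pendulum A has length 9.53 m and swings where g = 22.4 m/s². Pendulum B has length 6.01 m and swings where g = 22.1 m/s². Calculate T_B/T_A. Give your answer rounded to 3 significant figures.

0.800

T = 2π√(L/g), so T_B/T_A = √((L_B/g_B)/(L_A/g_A)) = √((6.01/22.1)/(9.53/22.4)) = 0.800.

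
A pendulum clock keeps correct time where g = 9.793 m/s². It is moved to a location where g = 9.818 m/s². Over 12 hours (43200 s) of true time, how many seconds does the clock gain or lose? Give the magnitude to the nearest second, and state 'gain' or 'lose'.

The clock's period scales as T ∝ 1/√g, so T'/T = √(9.793/9.818) = 0.998726.
In 43200 s of true time the clock registers 43200/0.998726 = 43255.1 s, so it gains 55 s.

gain 55 s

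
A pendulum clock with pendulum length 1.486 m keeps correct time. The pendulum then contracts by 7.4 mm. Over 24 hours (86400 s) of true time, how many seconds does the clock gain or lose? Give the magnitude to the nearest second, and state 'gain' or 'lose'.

gain 216 s

T ∝ √L, so T'/T = √(1.47860/1.486) = 0.997507.
In 86400 s of true time the clock registers 86400/0.997507 = 86615.9 s, so it gains 216 s.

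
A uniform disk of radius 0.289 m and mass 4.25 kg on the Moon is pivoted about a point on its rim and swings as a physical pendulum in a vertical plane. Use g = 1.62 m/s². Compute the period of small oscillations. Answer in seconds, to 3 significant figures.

I_cm = ½mr² = 0.1775 kg·m². The pivot is at distance d = 0.289 m from the centre of mass.
By the parallel-axis theorem, I = I_cm + md² = 0.1775 + 0.3550 = 0.5324 kg·m².
T = 2π√(I/(mgd)) = 2π√(0.5324/(4.25 × 1.62 × 0.289)) = 3.25 s.

3.25 s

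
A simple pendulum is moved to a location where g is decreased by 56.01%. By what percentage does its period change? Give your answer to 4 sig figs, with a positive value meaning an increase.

T ∝ 1/√g, so T'/T = 1/√(0.43990) = 1.5077.
Percentage change in T = (1.5077 − 1) × 100% = 50.77%.

50.77%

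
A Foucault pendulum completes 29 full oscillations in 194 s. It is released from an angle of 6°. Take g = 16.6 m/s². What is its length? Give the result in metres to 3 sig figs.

T = 194/29 = 6.690 s.
From T = 2π√(L/g), L = gT²/(4π²) = 16.6 × 6.690²/(4π²) = 18.8 m.

18.8 m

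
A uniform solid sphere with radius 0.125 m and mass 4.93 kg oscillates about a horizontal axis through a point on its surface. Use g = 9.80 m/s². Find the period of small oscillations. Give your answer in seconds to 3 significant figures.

I_cm = (2/5)mr² = 0.03081 kg·m². The pivot is at distance d = 0.125 m from the centre of mass.
By the parallel-axis theorem, I = I_cm + md² = 0.03081 + 0.07703 = 0.1078 kg·m².
T = 2π√(I/(mgd)) = 2π√(0.1078/(4.93 × 9.80 × 0.125)) = 0.840 s.

0.840 s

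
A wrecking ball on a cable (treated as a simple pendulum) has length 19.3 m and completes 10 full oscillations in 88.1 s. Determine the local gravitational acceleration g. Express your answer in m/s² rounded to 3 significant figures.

9.82 m/s²

T = 88.1/10 = 8.810 s.
From T = 2π√(L/g), g = 4π²L/T² = 4π² × 19.3/8.810² = 9.82 m/s².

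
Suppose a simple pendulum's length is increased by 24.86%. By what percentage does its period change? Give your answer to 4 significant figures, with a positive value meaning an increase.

T ∝ √L, so T'/T = √(1.2486) = 1.1174.
Percentage change in T = (1.1174 − 1) × 100% = 11.74%.

11.74%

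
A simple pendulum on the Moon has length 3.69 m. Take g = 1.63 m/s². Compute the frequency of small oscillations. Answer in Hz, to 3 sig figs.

T = 2π√(L/g) = 2π√(3.69/1.63) = 9.454 s, so f = 1/T = 0.106 Hz.

0.106 Hz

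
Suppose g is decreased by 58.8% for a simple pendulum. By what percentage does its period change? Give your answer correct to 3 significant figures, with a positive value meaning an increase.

T ∝ 1/√g, so T'/T = 1/√(0.4120) = 1.558.
Percentage change in T = (1.558 − 1) × 100% = 55.8%.

55.8%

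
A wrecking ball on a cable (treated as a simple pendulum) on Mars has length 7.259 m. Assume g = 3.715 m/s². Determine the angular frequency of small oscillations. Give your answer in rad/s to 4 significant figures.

0.7154 rad/s

ω = √(g/L) = √(3.715/7.259) = 0.7154 rad/s.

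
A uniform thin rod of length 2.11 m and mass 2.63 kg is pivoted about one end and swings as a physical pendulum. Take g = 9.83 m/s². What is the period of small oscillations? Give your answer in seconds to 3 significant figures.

2.38 s

For a physical pendulum T = 2π√(I/(mgd)), with d = 1.055 m from pivot to centre of mass.
I_cm = mL²/12 = 2.63 × 2.11²/12 = 0.9758 kg·m²; I = I_cm + md² = 0.9758 + 2.63 × 1.055² = 3.903 kg·m².
T = 2π√(3.903/(2.63 × 9.83 × 1.055)) = 2.38 s.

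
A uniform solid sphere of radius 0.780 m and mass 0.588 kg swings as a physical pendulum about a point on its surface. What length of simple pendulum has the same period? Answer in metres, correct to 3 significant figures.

The equivalent simple-pendulum length is L_eq = I/(md), where I is about the pivot and d = 0.7800 m.
I_cm = (2/5)mR² = 0.1431 kg·m², so I = I_cm + md² = 0.1431 + 0.3577 = 0.5008 kg·m².
L_eq = 0.5008/(0.588 × 0.7800) = 1.09 m.

1.09 m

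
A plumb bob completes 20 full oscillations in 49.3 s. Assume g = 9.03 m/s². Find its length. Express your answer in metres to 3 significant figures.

1.39 m

T = 49.3/20 = 2.465 s.
From T = 2π√(L/g), L = gT²/(4π²) = 9.03 × 2.465²/(4π²) = 1.39 m.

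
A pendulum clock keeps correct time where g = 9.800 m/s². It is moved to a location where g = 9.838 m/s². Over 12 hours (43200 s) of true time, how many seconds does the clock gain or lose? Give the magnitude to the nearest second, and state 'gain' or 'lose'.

gain 84 s

The clock's period scales as T ∝ 1/√g, so T'/T = √(9.800/9.838) = 0.998067.
In 43200 s of true time the clock registers 43200/0.998067 = 43283.7 s, so it gains 84 s.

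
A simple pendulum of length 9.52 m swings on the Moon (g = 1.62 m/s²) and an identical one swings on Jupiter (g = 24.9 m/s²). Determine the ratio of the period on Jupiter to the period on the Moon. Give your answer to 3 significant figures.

0.255

T ∝ 1/√g, so T₂/T₁ = √(g₁/g₂) = √(1.62/24.9) = 0.255.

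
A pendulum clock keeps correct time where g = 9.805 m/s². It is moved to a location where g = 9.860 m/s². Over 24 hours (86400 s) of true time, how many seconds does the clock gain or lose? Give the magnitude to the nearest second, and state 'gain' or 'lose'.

gain 242 s

The clock's period scales as T ∝ 1/√g, so T'/T = √(9.805/9.860) = 0.997207.
In 86400 s of true time the clock registers 86400/0.997207 = 86642.0 s, so it gains 242 s.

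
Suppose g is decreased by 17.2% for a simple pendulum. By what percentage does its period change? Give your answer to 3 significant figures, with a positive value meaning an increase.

T ∝ 1/√g, so T'/T = 1/√(0.8280) = 1.099.
Percentage change in T = (1.099 − 1) × 100% = 9.90%.

9.90%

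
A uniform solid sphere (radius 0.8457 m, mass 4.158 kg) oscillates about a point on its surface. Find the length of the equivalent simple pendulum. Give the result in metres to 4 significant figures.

The equivalent simple-pendulum length is L_eq = I/(md), where I is about the pivot and d = 0.84570 m.
I_cm = (2/5)mR² = 1.1895 kg·m², so I = I_cm + md² = 1.1895 + 2.9738 = 4.1634 kg·m².
L_eq = 4.1634/(4.158 × 0.84570) = 1.184 m.

1.184 m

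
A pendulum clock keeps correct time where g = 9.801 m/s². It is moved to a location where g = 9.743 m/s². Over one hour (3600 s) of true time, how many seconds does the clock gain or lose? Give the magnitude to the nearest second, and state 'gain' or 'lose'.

The clock's period scales as T ∝ 1/√g, so T'/T = √(9.801/9.743) = 1.00297.
In 3600 s of true time the clock registers 3600/1.00297 = 3589.3 s, so it loses 11 s.

lose 11 s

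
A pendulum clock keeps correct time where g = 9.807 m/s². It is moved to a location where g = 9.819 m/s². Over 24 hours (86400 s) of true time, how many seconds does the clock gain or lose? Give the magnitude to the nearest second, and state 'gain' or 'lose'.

gain 53 s

The clock's period scales as T ∝ 1/√g, so T'/T = √(9.807/9.819) = 0.999389.
In 86400 s of true time the clock registers 86400/0.999389 = 86452.8 s, so it gains 53 s.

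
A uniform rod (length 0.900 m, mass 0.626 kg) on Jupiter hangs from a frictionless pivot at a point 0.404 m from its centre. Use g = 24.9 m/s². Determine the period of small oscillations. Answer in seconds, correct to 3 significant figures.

For a physical pendulum T = 2π√(I/(mgd)), with d = 0.4040 m from pivot to centre of mass.
I_cm = mL²/12 = 0.626 × 0.900²/12 = 0.04226 kg·m²; I = I_cm + md² = 0.04226 + 0.626 × 0.4040² = 0.1444 kg·m².
T = 2π√(0.1444/(0.626 × 24.9 × 0.4040)) = 0.952 s.

0.952 s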